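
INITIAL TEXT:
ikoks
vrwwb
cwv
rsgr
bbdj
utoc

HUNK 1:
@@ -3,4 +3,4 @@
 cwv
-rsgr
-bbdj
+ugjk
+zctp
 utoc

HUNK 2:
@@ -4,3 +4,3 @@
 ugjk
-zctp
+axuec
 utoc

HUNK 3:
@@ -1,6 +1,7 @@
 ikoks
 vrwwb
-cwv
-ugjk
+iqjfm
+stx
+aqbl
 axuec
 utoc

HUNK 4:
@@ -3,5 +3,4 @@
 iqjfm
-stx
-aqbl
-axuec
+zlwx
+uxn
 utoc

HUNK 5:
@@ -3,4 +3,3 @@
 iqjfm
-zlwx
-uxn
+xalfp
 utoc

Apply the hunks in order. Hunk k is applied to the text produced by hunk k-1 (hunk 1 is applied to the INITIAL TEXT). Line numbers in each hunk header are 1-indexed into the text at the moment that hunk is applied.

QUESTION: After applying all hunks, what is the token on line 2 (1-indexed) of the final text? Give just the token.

Answer: vrwwb

Derivation:
Hunk 1: at line 3 remove [rsgr,bbdj] add [ugjk,zctp] -> 6 lines: ikoks vrwwb cwv ugjk zctp utoc
Hunk 2: at line 4 remove [zctp] add [axuec] -> 6 lines: ikoks vrwwb cwv ugjk axuec utoc
Hunk 3: at line 1 remove [cwv,ugjk] add [iqjfm,stx,aqbl] -> 7 lines: ikoks vrwwb iqjfm stx aqbl axuec utoc
Hunk 4: at line 3 remove [stx,aqbl,axuec] add [zlwx,uxn] -> 6 lines: ikoks vrwwb iqjfm zlwx uxn utoc
Hunk 5: at line 3 remove [zlwx,uxn] add [xalfp] -> 5 lines: ikoks vrwwb iqjfm xalfp utoc
Final line 2: vrwwb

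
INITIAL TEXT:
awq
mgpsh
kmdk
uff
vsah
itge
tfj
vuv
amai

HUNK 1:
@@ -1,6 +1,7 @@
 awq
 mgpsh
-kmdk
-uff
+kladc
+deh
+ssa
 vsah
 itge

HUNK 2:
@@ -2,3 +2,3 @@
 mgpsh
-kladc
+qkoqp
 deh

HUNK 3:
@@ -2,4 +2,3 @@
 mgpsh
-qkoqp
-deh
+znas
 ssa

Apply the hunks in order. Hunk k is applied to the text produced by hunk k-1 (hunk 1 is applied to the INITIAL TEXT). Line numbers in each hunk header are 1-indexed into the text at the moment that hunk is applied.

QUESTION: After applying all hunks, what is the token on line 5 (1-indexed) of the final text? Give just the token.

Answer: vsah

Derivation:
Hunk 1: at line 1 remove [kmdk,uff] add [kladc,deh,ssa] -> 10 lines: awq mgpsh kladc deh ssa vsah itge tfj vuv amai
Hunk 2: at line 2 remove [kladc] add [qkoqp] -> 10 lines: awq mgpsh qkoqp deh ssa vsah itge tfj vuv amai
Hunk 3: at line 2 remove [qkoqp,deh] add [znas] -> 9 lines: awq mgpsh znas ssa vsah itge tfj vuv amai
Final line 5: vsah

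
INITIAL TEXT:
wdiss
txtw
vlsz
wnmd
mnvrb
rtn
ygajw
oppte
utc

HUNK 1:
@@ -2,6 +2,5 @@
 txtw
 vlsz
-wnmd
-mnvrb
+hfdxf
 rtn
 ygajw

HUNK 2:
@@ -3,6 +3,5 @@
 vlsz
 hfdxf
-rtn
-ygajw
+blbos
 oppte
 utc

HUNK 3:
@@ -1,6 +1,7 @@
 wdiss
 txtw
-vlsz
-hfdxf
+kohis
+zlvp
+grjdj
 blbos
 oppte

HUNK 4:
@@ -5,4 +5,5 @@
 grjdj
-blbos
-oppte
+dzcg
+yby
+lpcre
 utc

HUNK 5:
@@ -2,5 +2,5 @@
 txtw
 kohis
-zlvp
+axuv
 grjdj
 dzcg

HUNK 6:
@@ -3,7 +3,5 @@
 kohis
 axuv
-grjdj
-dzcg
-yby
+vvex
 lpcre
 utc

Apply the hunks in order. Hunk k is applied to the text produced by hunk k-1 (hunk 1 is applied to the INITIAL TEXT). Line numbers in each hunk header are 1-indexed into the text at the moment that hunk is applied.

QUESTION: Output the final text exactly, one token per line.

Answer: wdiss
txtw
kohis
axuv
vvex
lpcre
utc

Derivation:
Hunk 1: at line 2 remove [wnmd,mnvrb] add [hfdxf] -> 8 lines: wdiss txtw vlsz hfdxf rtn ygajw oppte utc
Hunk 2: at line 3 remove [rtn,ygajw] add [blbos] -> 7 lines: wdiss txtw vlsz hfdxf blbos oppte utc
Hunk 3: at line 1 remove [vlsz,hfdxf] add [kohis,zlvp,grjdj] -> 8 lines: wdiss txtw kohis zlvp grjdj blbos oppte utc
Hunk 4: at line 5 remove [blbos,oppte] add [dzcg,yby,lpcre] -> 9 lines: wdiss txtw kohis zlvp grjdj dzcg yby lpcre utc
Hunk 5: at line 2 remove [zlvp] add [axuv] -> 9 lines: wdiss txtw kohis axuv grjdj dzcg yby lpcre utc
Hunk 6: at line 3 remove [grjdj,dzcg,yby] add [vvex] -> 7 lines: wdiss txtw kohis axuv vvex lpcre utc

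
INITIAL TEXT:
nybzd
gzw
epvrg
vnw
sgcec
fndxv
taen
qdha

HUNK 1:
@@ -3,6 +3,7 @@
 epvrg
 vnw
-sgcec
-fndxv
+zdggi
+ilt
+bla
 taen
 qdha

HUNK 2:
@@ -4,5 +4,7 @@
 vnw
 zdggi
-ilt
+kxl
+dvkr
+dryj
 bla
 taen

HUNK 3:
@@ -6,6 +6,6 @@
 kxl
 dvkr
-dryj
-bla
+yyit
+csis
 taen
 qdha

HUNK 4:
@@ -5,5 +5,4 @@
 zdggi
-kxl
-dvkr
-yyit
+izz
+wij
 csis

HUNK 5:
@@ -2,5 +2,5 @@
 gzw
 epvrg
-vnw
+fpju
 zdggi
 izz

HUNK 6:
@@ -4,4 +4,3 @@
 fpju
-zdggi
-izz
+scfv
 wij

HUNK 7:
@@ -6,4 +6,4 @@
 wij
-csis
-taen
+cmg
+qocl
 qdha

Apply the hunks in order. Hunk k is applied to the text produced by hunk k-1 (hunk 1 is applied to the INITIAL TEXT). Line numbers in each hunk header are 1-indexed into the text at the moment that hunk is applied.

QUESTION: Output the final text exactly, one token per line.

Hunk 1: at line 3 remove [sgcec,fndxv] add [zdggi,ilt,bla] -> 9 lines: nybzd gzw epvrg vnw zdggi ilt bla taen qdha
Hunk 2: at line 4 remove [ilt] add [kxl,dvkr,dryj] -> 11 lines: nybzd gzw epvrg vnw zdggi kxl dvkr dryj bla taen qdha
Hunk 3: at line 6 remove [dryj,bla] add [yyit,csis] -> 11 lines: nybzd gzw epvrg vnw zdggi kxl dvkr yyit csis taen qdha
Hunk 4: at line 5 remove [kxl,dvkr,yyit] add [izz,wij] -> 10 lines: nybzd gzw epvrg vnw zdggi izz wij csis taen qdha
Hunk 5: at line 2 remove [vnw] add [fpju] -> 10 lines: nybzd gzw epvrg fpju zdggi izz wij csis taen qdha
Hunk 6: at line 4 remove [zdggi,izz] add [scfv] -> 9 lines: nybzd gzw epvrg fpju scfv wij csis taen qdha
Hunk 7: at line 6 remove [csis,taen] add [cmg,qocl] -> 9 lines: nybzd gzw epvrg fpju scfv wij cmg qocl qdha

Answer: nybzd
gzw
epvrg
fpju
scfv
wij
cmg
qocl
qdha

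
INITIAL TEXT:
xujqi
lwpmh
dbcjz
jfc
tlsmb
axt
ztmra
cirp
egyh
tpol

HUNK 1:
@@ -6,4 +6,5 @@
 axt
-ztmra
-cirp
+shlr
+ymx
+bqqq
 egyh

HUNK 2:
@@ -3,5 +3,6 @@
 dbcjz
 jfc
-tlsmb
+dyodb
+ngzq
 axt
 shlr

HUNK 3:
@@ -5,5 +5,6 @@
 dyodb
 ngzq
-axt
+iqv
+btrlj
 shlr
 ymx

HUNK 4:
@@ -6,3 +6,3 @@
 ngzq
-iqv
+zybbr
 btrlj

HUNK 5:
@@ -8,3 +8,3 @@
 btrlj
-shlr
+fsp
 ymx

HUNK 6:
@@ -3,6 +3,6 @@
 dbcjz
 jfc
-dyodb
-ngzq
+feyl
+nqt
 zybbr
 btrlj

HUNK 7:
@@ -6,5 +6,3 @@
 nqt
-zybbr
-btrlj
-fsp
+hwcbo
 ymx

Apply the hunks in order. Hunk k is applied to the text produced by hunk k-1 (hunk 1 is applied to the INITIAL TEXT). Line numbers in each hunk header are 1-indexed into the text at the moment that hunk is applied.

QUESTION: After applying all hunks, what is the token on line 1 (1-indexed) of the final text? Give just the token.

Hunk 1: at line 6 remove [ztmra,cirp] add [shlr,ymx,bqqq] -> 11 lines: xujqi lwpmh dbcjz jfc tlsmb axt shlr ymx bqqq egyh tpol
Hunk 2: at line 3 remove [tlsmb] add [dyodb,ngzq] -> 12 lines: xujqi lwpmh dbcjz jfc dyodb ngzq axt shlr ymx bqqq egyh tpol
Hunk 3: at line 5 remove [axt] add [iqv,btrlj] -> 13 lines: xujqi lwpmh dbcjz jfc dyodb ngzq iqv btrlj shlr ymx bqqq egyh tpol
Hunk 4: at line 6 remove [iqv] add [zybbr] -> 13 lines: xujqi lwpmh dbcjz jfc dyodb ngzq zybbr btrlj shlr ymx bqqq egyh tpol
Hunk 5: at line 8 remove [shlr] add [fsp] -> 13 lines: xujqi lwpmh dbcjz jfc dyodb ngzq zybbr btrlj fsp ymx bqqq egyh tpol
Hunk 6: at line 3 remove [dyodb,ngzq] add [feyl,nqt] -> 13 lines: xujqi lwpmh dbcjz jfc feyl nqt zybbr btrlj fsp ymx bqqq egyh tpol
Hunk 7: at line 6 remove [zybbr,btrlj,fsp] add [hwcbo] -> 11 lines: xujqi lwpmh dbcjz jfc feyl nqt hwcbo ymx bqqq egyh tpol
Final line 1: xujqi

Answer: xujqi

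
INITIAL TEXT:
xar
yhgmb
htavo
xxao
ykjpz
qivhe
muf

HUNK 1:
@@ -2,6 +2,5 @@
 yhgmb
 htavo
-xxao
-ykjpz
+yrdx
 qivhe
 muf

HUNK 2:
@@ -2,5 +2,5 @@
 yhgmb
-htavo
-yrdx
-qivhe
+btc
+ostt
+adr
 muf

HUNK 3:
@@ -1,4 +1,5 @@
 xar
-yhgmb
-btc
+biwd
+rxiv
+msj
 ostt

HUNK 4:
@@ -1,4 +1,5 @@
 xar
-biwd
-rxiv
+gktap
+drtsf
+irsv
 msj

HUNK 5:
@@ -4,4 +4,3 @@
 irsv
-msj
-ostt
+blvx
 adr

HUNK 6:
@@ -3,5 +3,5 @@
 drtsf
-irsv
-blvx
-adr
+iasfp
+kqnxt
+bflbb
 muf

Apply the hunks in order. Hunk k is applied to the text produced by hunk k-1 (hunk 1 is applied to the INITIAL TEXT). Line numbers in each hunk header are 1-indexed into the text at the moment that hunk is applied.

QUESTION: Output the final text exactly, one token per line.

Hunk 1: at line 2 remove [xxao,ykjpz] add [yrdx] -> 6 lines: xar yhgmb htavo yrdx qivhe muf
Hunk 2: at line 2 remove [htavo,yrdx,qivhe] add [btc,ostt,adr] -> 6 lines: xar yhgmb btc ostt adr muf
Hunk 3: at line 1 remove [yhgmb,btc] add [biwd,rxiv,msj] -> 7 lines: xar biwd rxiv msj ostt adr muf
Hunk 4: at line 1 remove [biwd,rxiv] add [gktap,drtsf,irsv] -> 8 lines: xar gktap drtsf irsv msj ostt adr muf
Hunk 5: at line 4 remove [msj,ostt] add [blvx] -> 7 lines: xar gktap drtsf irsv blvx adr muf
Hunk 6: at line 3 remove [irsv,blvx,adr] add [iasfp,kqnxt,bflbb] -> 7 lines: xar gktap drtsf iasfp kqnxt bflbb muf

Answer: xar
gktap
drtsf
iasfp
kqnxt
bflbb
muf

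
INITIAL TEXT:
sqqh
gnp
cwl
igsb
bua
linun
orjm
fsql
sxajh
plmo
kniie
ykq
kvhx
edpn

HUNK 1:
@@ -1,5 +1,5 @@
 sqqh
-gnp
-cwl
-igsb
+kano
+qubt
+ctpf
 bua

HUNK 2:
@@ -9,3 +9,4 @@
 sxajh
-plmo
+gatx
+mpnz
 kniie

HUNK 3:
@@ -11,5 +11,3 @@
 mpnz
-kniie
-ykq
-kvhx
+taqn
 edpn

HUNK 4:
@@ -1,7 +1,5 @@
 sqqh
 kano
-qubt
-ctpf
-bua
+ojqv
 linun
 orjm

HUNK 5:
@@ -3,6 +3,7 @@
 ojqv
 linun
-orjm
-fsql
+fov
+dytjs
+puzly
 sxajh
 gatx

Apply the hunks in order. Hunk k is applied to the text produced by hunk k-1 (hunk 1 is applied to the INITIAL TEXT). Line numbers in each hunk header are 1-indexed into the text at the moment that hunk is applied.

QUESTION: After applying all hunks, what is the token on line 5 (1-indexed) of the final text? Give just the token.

Hunk 1: at line 1 remove [gnp,cwl,igsb] add [kano,qubt,ctpf] -> 14 lines: sqqh kano qubt ctpf bua linun orjm fsql sxajh plmo kniie ykq kvhx edpn
Hunk 2: at line 9 remove [plmo] add [gatx,mpnz] -> 15 lines: sqqh kano qubt ctpf bua linun orjm fsql sxajh gatx mpnz kniie ykq kvhx edpn
Hunk 3: at line 11 remove [kniie,ykq,kvhx] add [taqn] -> 13 lines: sqqh kano qubt ctpf bua linun orjm fsql sxajh gatx mpnz taqn edpn
Hunk 4: at line 1 remove [qubt,ctpf,bua] add [ojqv] -> 11 lines: sqqh kano ojqv linun orjm fsql sxajh gatx mpnz taqn edpn
Hunk 5: at line 3 remove [orjm,fsql] add [fov,dytjs,puzly] -> 12 lines: sqqh kano ojqv linun fov dytjs puzly sxajh gatx mpnz taqn edpn
Final line 5: fov

Answer: fov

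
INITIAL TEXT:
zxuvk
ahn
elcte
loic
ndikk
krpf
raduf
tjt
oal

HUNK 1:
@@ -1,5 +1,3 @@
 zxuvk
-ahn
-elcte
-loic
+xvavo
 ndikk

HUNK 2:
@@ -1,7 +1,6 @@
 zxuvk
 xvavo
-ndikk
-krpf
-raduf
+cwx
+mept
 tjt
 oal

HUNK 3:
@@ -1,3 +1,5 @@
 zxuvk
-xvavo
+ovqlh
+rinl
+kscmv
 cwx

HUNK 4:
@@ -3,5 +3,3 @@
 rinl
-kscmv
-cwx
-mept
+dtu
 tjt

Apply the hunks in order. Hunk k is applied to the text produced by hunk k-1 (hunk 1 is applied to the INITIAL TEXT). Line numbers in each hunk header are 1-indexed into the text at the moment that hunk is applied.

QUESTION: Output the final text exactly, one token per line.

Answer: zxuvk
ovqlh
rinl
dtu
tjt
oal

Derivation:
Hunk 1: at line 1 remove [ahn,elcte,loic] add [xvavo] -> 7 lines: zxuvk xvavo ndikk krpf raduf tjt oal
Hunk 2: at line 1 remove [ndikk,krpf,raduf] add [cwx,mept] -> 6 lines: zxuvk xvavo cwx mept tjt oal
Hunk 3: at line 1 remove [xvavo] add [ovqlh,rinl,kscmv] -> 8 lines: zxuvk ovqlh rinl kscmv cwx mept tjt oal
Hunk 4: at line 3 remove [kscmv,cwx,mept] add [dtu] -> 6 lines: zxuvk ovqlh rinl dtu tjt oal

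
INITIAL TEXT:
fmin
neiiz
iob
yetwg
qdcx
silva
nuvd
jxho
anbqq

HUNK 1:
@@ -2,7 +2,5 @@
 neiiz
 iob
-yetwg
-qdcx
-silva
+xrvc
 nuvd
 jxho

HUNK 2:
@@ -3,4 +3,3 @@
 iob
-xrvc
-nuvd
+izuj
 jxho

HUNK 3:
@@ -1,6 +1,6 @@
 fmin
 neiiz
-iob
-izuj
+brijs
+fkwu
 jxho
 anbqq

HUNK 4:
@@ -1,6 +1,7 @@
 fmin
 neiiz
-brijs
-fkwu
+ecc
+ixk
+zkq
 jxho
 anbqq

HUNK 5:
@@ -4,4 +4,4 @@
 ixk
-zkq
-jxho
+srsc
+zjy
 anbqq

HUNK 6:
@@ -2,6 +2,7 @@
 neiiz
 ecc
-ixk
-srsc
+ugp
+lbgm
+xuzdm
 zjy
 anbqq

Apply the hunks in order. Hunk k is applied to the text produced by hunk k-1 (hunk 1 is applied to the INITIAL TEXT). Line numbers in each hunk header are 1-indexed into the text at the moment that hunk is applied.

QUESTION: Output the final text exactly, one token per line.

Hunk 1: at line 2 remove [yetwg,qdcx,silva] add [xrvc] -> 7 lines: fmin neiiz iob xrvc nuvd jxho anbqq
Hunk 2: at line 3 remove [xrvc,nuvd] add [izuj] -> 6 lines: fmin neiiz iob izuj jxho anbqq
Hunk 3: at line 1 remove [iob,izuj] add [brijs,fkwu] -> 6 lines: fmin neiiz brijs fkwu jxho anbqq
Hunk 4: at line 1 remove [brijs,fkwu] add [ecc,ixk,zkq] -> 7 lines: fmin neiiz ecc ixk zkq jxho anbqq
Hunk 5: at line 4 remove [zkq,jxho] add [srsc,zjy] -> 7 lines: fmin neiiz ecc ixk srsc zjy anbqq
Hunk 6: at line 2 remove [ixk,srsc] add [ugp,lbgm,xuzdm] -> 8 lines: fmin neiiz ecc ugp lbgm xuzdm zjy anbqq

Answer: fmin
neiiz
ecc
ugp
lbgm
xuzdm
zjy
anbqq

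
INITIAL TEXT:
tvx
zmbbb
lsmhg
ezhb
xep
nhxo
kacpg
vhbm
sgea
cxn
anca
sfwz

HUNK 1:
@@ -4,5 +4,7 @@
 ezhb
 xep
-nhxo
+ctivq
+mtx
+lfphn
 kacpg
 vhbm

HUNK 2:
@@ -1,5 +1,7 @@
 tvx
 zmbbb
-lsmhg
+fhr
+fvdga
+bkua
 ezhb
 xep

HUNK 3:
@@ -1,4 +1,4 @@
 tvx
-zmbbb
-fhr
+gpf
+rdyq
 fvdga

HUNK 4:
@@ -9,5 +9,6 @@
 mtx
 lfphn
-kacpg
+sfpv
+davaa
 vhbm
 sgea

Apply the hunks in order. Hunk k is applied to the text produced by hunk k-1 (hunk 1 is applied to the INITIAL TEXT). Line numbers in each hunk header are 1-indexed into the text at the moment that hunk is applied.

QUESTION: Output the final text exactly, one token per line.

Hunk 1: at line 4 remove [nhxo] add [ctivq,mtx,lfphn] -> 14 lines: tvx zmbbb lsmhg ezhb xep ctivq mtx lfphn kacpg vhbm sgea cxn anca sfwz
Hunk 2: at line 1 remove [lsmhg] add [fhr,fvdga,bkua] -> 16 lines: tvx zmbbb fhr fvdga bkua ezhb xep ctivq mtx lfphn kacpg vhbm sgea cxn anca sfwz
Hunk 3: at line 1 remove [zmbbb,fhr] add [gpf,rdyq] -> 16 lines: tvx gpf rdyq fvdga bkua ezhb xep ctivq mtx lfphn kacpg vhbm sgea cxn anca sfwz
Hunk 4: at line 9 remove [kacpg] add [sfpv,davaa] -> 17 lines: tvx gpf rdyq fvdga bkua ezhb xep ctivq mtx lfphn sfpv davaa vhbm sgea cxn anca sfwz

Answer: tvx
gpf
rdyq
fvdga
bkua
ezhb
xep
ctivq
mtx
lfphn
sfpv
davaa
vhbm
sgea
cxn
anca
sfwz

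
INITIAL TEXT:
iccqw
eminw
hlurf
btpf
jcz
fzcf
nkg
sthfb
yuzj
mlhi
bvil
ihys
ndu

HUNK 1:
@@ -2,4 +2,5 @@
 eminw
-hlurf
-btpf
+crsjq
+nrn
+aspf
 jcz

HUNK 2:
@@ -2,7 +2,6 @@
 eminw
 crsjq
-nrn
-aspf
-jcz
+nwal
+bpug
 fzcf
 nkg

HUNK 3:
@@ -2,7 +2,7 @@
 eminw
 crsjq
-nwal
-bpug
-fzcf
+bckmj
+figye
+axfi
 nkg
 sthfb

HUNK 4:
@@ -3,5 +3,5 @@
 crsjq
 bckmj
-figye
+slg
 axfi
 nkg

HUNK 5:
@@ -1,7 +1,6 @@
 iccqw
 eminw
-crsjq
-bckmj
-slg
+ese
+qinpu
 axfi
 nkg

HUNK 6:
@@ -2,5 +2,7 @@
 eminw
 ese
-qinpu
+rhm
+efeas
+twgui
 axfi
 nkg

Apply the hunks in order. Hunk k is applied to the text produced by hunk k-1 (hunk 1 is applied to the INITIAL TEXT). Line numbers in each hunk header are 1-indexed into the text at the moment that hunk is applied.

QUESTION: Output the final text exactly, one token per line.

Answer: iccqw
eminw
ese
rhm
efeas
twgui
axfi
nkg
sthfb
yuzj
mlhi
bvil
ihys
ndu

Derivation:
Hunk 1: at line 2 remove [hlurf,btpf] add [crsjq,nrn,aspf] -> 14 lines: iccqw eminw crsjq nrn aspf jcz fzcf nkg sthfb yuzj mlhi bvil ihys ndu
Hunk 2: at line 2 remove [nrn,aspf,jcz] add [nwal,bpug] -> 13 lines: iccqw eminw crsjq nwal bpug fzcf nkg sthfb yuzj mlhi bvil ihys ndu
Hunk 3: at line 2 remove [nwal,bpug,fzcf] add [bckmj,figye,axfi] -> 13 lines: iccqw eminw crsjq bckmj figye axfi nkg sthfb yuzj mlhi bvil ihys ndu
Hunk 4: at line 3 remove [figye] add [slg] -> 13 lines: iccqw eminw crsjq bckmj slg axfi nkg sthfb yuzj mlhi bvil ihys ndu
Hunk 5: at line 1 remove [crsjq,bckmj,slg] add [ese,qinpu] -> 12 lines: iccqw eminw ese qinpu axfi nkg sthfb yuzj mlhi bvil ihys ndu
Hunk 6: at line 2 remove [qinpu] add [rhm,efeas,twgui] -> 14 lines: iccqw eminw ese rhm efeas twgui axfi nkg sthfb yuzj mlhi bvil ihys ndu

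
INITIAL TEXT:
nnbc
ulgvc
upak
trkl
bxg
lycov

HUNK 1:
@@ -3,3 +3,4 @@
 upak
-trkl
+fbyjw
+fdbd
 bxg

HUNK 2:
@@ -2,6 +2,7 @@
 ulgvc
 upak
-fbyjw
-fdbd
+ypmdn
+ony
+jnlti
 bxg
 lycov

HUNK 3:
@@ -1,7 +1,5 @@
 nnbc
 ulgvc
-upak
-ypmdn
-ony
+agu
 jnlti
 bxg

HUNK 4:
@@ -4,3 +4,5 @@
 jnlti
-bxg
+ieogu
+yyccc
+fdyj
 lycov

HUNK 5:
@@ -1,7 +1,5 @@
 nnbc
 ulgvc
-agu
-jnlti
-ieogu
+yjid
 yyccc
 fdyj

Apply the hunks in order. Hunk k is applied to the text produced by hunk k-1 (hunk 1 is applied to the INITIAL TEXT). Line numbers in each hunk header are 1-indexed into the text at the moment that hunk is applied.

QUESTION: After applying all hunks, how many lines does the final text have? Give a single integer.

Answer: 6

Derivation:
Hunk 1: at line 3 remove [trkl] add [fbyjw,fdbd] -> 7 lines: nnbc ulgvc upak fbyjw fdbd bxg lycov
Hunk 2: at line 2 remove [fbyjw,fdbd] add [ypmdn,ony,jnlti] -> 8 lines: nnbc ulgvc upak ypmdn ony jnlti bxg lycov
Hunk 3: at line 1 remove [upak,ypmdn,ony] add [agu] -> 6 lines: nnbc ulgvc agu jnlti bxg lycov
Hunk 4: at line 4 remove [bxg] add [ieogu,yyccc,fdyj] -> 8 lines: nnbc ulgvc agu jnlti ieogu yyccc fdyj lycov
Hunk 5: at line 1 remove [agu,jnlti,ieogu] add [yjid] -> 6 lines: nnbc ulgvc yjid yyccc fdyj lycov
Final line count: 6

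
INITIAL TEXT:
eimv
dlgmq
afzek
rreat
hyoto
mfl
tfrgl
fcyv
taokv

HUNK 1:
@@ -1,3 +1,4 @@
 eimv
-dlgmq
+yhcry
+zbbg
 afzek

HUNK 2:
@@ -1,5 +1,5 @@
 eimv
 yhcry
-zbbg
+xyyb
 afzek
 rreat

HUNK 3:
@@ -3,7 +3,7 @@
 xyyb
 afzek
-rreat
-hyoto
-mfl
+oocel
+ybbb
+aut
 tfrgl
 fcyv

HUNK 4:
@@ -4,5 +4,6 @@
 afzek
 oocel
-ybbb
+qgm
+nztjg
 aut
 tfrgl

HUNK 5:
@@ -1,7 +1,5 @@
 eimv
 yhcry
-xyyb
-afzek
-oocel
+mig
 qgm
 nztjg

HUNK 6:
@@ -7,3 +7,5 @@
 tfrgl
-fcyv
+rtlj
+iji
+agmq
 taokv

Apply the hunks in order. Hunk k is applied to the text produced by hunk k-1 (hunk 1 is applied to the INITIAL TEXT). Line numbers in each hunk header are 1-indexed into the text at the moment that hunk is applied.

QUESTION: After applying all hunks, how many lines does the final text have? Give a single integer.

Hunk 1: at line 1 remove [dlgmq] add [yhcry,zbbg] -> 10 lines: eimv yhcry zbbg afzek rreat hyoto mfl tfrgl fcyv taokv
Hunk 2: at line 1 remove [zbbg] add [xyyb] -> 10 lines: eimv yhcry xyyb afzek rreat hyoto mfl tfrgl fcyv taokv
Hunk 3: at line 3 remove [rreat,hyoto,mfl] add [oocel,ybbb,aut] -> 10 lines: eimv yhcry xyyb afzek oocel ybbb aut tfrgl fcyv taokv
Hunk 4: at line 4 remove [ybbb] add [qgm,nztjg] -> 11 lines: eimv yhcry xyyb afzek oocel qgm nztjg aut tfrgl fcyv taokv
Hunk 5: at line 1 remove [xyyb,afzek,oocel] add [mig] -> 9 lines: eimv yhcry mig qgm nztjg aut tfrgl fcyv taokv
Hunk 6: at line 7 remove [fcyv] add [rtlj,iji,agmq] -> 11 lines: eimv yhcry mig qgm nztjg aut tfrgl rtlj iji agmq taokv
Final line count: 11

Answer: 11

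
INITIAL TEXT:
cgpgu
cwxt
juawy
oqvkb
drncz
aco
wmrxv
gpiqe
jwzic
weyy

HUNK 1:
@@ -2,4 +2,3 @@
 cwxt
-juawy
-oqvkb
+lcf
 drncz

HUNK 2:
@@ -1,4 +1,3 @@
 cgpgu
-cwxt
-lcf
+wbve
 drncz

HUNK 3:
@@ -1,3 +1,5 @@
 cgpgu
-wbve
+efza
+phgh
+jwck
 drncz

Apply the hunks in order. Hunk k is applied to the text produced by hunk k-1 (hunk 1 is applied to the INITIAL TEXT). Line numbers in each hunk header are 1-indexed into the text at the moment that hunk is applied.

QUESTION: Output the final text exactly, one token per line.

Answer: cgpgu
efza
phgh
jwck
drncz
aco
wmrxv
gpiqe
jwzic
weyy

Derivation:
Hunk 1: at line 2 remove [juawy,oqvkb] add [lcf] -> 9 lines: cgpgu cwxt lcf drncz aco wmrxv gpiqe jwzic weyy
Hunk 2: at line 1 remove [cwxt,lcf] add [wbve] -> 8 lines: cgpgu wbve drncz aco wmrxv gpiqe jwzic weyy
Hunk 3: at line 1 remove [wbve] add [efza,phgh,jwck] -> 10 lines: cgpgu efza phgh jwck drncz aco wmrxv gpiqe jwzic weyy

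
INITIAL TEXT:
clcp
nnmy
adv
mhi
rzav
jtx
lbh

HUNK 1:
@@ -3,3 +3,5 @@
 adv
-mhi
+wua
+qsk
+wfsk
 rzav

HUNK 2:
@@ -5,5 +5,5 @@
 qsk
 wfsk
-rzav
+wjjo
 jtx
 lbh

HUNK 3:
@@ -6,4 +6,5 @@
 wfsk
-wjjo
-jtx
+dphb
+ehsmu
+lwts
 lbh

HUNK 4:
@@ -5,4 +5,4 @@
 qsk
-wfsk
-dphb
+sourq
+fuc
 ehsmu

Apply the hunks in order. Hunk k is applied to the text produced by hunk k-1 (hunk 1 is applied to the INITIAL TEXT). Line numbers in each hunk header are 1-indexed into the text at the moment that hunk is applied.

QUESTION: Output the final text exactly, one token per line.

Answer: clcp
nnmy
adv
wua
qsk
sourq
fuc
ehsmu
lwts
lbh

Derivation:
Hunk 1: at line 3 remove [mhi] add [wua,qsk,wfsk] -> 9 lines: clcp nnmy adv wua qsk wfsk rzav jtx lbh
Hunk 2: at line 5 remove [rzav] add [wjjo] -> 9 lines: clcp nnmy adv wua qsk wfsk wjjo jtx lbh
Hunk 3: at line 6 remove [wjjo,jtx] add [dphb,ehsmu,lwts] -> 10 lines: clcp nnmy adv wua qsk wfsk dphb ehsmu lwts lbh
Hunk 4: at line 5 remove [wfsk,dphb] add [sourq,fuc] -> 10 lines: clcp nnmy adv wua qsk sourq fuc ehsmu lwts lbh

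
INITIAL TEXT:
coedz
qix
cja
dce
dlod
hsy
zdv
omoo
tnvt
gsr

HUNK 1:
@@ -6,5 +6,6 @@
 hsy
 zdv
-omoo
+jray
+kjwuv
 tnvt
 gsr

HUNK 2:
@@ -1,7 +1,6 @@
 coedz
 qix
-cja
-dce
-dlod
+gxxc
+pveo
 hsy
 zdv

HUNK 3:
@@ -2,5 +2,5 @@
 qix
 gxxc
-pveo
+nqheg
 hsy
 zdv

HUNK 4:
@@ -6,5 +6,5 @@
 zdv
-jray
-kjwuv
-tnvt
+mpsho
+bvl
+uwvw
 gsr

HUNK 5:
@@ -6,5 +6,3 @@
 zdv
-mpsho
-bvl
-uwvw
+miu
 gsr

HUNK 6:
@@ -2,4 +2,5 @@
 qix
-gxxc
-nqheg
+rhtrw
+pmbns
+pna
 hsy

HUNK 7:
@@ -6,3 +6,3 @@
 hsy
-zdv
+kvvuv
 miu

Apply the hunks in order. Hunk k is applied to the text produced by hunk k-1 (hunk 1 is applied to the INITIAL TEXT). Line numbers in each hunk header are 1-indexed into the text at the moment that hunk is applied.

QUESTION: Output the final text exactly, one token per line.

Hunk 1: at line 6 remove [omoo] add [jray,kjwuv] -> 11 lines: coedz qix cja dce dlod hsy zdv jray kjwuv tnvt gsr
Hunk 2: at line 1 remove [cja,dce,dlod] add [gxxc,pveo] -> 10 lines: coedz qix gxxc pveo hsy zdv jray kjwuv tnvt gsr
Hunk 3: at line 2 remove [pveo] add [nqheg] -> 10 lines: coedz qix gxxc nqheg hsy zdv jray kjwuv tnvt gsr
Hunk 4: at line 6 remove [jray,kjwuv,tnvt] add [mpsho,bvl,uwvw] -> 10 lines: coedz qix gxxc nqheg hsy zdv mpsho bvl uwvw gsr
Hunk 5: at line 6 remove [mpsho,bvl,uwvw] add [miu] -> 8 lines: coedz qix gxxc nqheg hsy zdv miu gsr
Hunk 6: at line 2 remove [gxxc,nqheg] add [rhtrw,pmbns,pna] -> 9 lines: coedz qix rhtrw pmbns pna hsy zdv miu gsr
Hunk 7: at line 6 remove [zdv] add [kvvuv] -> 9 lines: coedz qix rhtrw pmbns pna hsy kvvuv miu gsr

Answer: coedz
qix
rhtrw
pmbns
pna
hsy
kvvuv
miu
gsr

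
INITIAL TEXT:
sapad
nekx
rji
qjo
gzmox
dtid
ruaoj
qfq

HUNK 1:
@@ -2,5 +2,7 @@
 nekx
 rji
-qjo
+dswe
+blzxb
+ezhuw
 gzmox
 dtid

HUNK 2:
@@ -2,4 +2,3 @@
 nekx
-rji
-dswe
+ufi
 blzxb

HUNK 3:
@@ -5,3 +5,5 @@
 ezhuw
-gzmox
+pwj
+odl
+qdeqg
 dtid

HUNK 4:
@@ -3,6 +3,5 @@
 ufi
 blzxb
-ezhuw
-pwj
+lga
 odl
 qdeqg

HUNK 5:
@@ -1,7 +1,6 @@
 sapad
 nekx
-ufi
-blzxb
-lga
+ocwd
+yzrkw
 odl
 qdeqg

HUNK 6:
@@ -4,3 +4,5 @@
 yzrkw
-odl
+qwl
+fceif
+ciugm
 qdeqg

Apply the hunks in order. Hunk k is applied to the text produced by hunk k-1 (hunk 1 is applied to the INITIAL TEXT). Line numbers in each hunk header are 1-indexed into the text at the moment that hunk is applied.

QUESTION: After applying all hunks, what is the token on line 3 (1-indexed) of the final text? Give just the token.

Hunk 1: at line 2 remove [qjo] add [dswe,blzxb,ezhuw] -> 10 lines: sapad nekx rji dswe blzxb ezhuw gzmox dtid ruaoj qfq
Hunk 2: at line 2 remove [rji,dswe] add [ufi] -> 9 lines: sapad nekx ufi blzxb ezhuw gzmox dtid ruaoj qfq
Hunk 3: at line 5 remove [gzmox] add [pwj,odl,qdeqg] -> 11 lines: sapad nekx ufi blzxb ezhuw pwj odl qdeqg dtid ruaoj qfq
Hunk 4: at line 3 remove [ezhuw,pwj] add [lga] -> 10 lines: sapad nekx ufi blzxb lga odl qdeqg dtid ruaoj qfq
Hunk 5: at line 1 remove [ufi,blzxb,lga] add [ocwd,yzrkw] -> 9 lines: sapad nekx ocwd yzrkw odl qdeqg dtid ruaoj qfq
Hunk 6: at line 4 remove [odl] add [qwl,fceif,ciugm] -> 11 lines: sapad nekx ocwd yzrkw qwl fceif ciugm qdeqg dtid ruaoj qfq
Final line 3: ocwd

Answer: ocwd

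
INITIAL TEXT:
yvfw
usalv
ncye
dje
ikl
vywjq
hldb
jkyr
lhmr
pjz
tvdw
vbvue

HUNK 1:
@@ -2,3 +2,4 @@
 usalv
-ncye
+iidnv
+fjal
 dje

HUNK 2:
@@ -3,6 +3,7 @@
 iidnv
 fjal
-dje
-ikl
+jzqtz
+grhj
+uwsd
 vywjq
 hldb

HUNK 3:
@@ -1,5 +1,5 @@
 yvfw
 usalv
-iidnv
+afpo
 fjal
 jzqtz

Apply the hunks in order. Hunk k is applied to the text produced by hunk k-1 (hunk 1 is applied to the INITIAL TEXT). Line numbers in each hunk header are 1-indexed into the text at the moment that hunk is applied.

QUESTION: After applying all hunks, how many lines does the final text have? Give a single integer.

Hunk 1: at line 2 remove [ncye] add [iidnv,fjal] -> 13 lines: yvfw usalv iidnv fjal dje ikl vywjq hldb jkyr lhmr pjz tvdw vbvue
Hunk 2: at line 3 remove [dje,ikl] add [jzqtz,grhj,uwsd] -> 14 lines: yvfw usalv iidnv fjal jzqtz grhj uwsd vywjq hldb jkyr lhmr pjz tvdw vbvue
Hunk 3: at line 1 remove [iidnv] add [afpo] -> 14 lines: yvfw usalv afpo fjal jzqtz grhj uwsd vywjq hldb jkyr lhmr pjz tvdw vbvue
Final line count: 14

Answer: 14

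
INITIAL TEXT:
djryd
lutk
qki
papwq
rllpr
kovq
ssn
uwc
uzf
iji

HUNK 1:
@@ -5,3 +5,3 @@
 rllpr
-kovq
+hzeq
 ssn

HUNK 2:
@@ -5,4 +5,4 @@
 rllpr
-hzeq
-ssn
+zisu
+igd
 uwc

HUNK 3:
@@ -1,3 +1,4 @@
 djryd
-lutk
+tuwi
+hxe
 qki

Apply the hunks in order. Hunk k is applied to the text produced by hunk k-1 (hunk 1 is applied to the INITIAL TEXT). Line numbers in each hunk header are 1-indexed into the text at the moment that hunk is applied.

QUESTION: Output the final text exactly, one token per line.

Answer: djryd
tuwi
hxe
qki
papwq
rllpr
zisu
igd
uwc
uzf
iji

Derivation:
Hunk 1: at line 5 remove [kovq] add [hzeq] -> 10 lines: djryd lutk qki papwq rllpr hzeq ssn uwc uzf iji
Hunk 2: at line 5 remove [hzeq,ssn] add [zisu,igd] -> 10 lines: djryd lutk qki papwq rllpr zisu igd uwc uzf iji
Hunk 3: at line 1 remove [lutk] add [tuwi,hxe] -> 11 lines: djryd tuwi hxe qki papwq rllpr zisu igd uwc uzf iji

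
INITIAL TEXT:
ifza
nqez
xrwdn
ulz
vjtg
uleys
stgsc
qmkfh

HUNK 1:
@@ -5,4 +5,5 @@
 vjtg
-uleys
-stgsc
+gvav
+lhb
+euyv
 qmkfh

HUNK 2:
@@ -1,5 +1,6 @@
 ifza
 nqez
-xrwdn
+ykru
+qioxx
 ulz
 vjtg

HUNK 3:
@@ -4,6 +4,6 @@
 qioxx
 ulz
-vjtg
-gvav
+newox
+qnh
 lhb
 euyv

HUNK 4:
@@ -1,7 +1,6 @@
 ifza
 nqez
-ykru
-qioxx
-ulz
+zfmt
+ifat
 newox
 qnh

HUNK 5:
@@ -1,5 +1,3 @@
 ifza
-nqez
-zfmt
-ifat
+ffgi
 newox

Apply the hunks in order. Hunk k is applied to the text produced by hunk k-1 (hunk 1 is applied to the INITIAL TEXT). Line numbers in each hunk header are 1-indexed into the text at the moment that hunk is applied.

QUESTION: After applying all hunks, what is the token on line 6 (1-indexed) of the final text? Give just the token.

Answer: euyv

Derivation:
Hunk 1: at line 5 remove [uleys,stgsc] add [gvav,lhb,euyv] -> 9 lines: ifza nqez xrwdn ulz vjtg gvav lhb euyv qmkfh
Hunk 2: at line 1 remove [xrwdn] add [ykru,qioxx] -> 10 lines: ifza nqez ykru qioxx ulz vjtg gvav lhb euyv qmkfh
Hunk 3: at line 4 remove [vjtg,gvav] add [newox,qnh] -> 10 lines: ifza nqez ykru qioxx ulz newox qnh lhb euyv qmkfh
Hunk 4: at line 1 remove [ykru,qioxx,ulz] add [zfmt,ifat] -> 9 lines: ifza nqez zfmt ifat newox qnh lhb euyv qmkfh
Hunk 5: at line 1 remove [nqez,zfmt,ifat] add [ffgi] -> 7 lines: ifza ffgi newox qnh lhb euyv qmkfh
Final line 6: euyv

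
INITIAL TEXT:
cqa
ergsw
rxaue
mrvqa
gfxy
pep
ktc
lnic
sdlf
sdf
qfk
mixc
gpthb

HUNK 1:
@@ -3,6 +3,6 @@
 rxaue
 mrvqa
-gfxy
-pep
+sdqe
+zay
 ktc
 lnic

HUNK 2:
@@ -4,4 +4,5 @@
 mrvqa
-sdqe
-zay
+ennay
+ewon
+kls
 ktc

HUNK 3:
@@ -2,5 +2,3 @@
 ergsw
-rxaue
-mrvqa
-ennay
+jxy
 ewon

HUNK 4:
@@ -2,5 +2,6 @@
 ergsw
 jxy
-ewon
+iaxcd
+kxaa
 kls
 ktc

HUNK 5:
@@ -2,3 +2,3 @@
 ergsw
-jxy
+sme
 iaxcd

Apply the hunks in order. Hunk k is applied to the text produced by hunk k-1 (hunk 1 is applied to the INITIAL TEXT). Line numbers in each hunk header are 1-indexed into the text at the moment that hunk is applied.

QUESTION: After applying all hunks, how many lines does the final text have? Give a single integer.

Answer: 13

Derivation:
Hunk 1: at line 3 remove [gfxy,pep] add [sdqe,zay] -> 13 lines: cqa ergsw rxaue mrvqa sdqe zay ktc lnic sdlf sdf qfk mixc gpthb
Hunk 2: at line 4 remove [sdqe,zay] add [ennay,ewon,kls] -> 14 lines: cqa ergsw rxaue mrvqa ennay ewon kls ktc lnic sdlf sdf qfk mixc gpthb
Hunk 3: at line 2 remove [rxaue,mrvqa,ennay] add [jxy] -> 12 lines: cqa ergsw jxy ewon kls ktc lnic sdlf sdf qfk mixc gpthb
Hunk 4: at line 2 remove [ewon] add [iaxcd,kxaa] -> 13 lines: cqa ergsw jxy iaxcd kxaa kls ktc lnic sdlf sdf qfk mixc gpthb
Hunk 5: at line 2 remove [jxy] add [sme] -> 13 lines: cqa ergsw sme iaxcd kxaa kls ktc lnic sdlf sdf qfk mixc gpthb
Final line count: 13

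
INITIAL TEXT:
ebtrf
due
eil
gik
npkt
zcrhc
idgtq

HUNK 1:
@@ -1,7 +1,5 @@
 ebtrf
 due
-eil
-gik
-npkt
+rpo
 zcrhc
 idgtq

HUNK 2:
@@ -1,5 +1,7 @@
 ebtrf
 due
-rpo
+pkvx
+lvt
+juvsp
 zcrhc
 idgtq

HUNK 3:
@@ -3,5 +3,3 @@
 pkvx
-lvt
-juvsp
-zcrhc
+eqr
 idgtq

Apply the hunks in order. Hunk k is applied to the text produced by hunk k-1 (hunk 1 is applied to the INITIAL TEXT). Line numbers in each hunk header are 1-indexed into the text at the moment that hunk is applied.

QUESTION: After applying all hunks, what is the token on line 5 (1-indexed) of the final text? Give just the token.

Answer: idgtq

Derivation:
Hunk 1: at line 1 remove [eil,gik,npkt] add [rpo] -> 5 lines: ebtrf due rpo zcrhc idgtq
Hunk 2: at line 1 remove [rpo] add [pkvx,lvt,juvsp] -> 7 lines: ebtrf due pkvx lvt juvsp zcrhc idgtq
Hunk 3: at line 3 remove [lvt,juvsp,zcrhc] add [eqr] -> 5 lines: ebtrf due pkvx eqr idgtq
Final line 5: idgtq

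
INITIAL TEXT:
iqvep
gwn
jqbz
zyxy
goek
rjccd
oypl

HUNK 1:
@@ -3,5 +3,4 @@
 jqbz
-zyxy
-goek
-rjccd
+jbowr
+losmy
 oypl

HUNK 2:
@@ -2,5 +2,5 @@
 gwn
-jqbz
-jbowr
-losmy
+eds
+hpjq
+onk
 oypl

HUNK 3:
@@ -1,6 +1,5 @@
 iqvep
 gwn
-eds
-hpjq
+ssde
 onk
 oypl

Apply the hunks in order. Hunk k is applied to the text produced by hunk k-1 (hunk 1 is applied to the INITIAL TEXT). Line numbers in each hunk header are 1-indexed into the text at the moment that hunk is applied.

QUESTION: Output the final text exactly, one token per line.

Hunk 1: at line 3 remove [zyxy,goek,rjccd] add [jbowr,losmy] -> 6 lines: iqvep gwn jqbz jbowr losmy oypl
Hunk 2: at line 2 remove [jqbz,jbowr,losmy] add [eds,hpjq,onk] -> 6 lines: iqvep gwn eds hpjq onk oypl
Hunk 3: at line 1 remove [eds,hpjq] add [ssde] -> 5 lines: iqvep gwn ssde onk oypl

Answer: iqvep
gwn
ssde
onk
oypl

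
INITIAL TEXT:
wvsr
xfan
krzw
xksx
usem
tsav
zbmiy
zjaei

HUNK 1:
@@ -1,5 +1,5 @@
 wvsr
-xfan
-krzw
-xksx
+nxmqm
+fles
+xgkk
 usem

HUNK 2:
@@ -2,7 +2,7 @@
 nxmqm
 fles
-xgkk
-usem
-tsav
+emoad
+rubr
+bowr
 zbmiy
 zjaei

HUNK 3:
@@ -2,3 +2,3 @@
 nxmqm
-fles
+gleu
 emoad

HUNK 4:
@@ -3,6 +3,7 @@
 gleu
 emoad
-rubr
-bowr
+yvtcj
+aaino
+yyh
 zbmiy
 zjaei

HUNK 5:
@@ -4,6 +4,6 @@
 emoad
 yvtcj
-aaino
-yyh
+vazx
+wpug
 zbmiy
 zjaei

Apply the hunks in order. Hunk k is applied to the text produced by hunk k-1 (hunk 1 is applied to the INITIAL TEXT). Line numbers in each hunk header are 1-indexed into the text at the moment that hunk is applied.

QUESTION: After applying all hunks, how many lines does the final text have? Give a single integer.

Answer: 9

Derivation:
Hunk 1: at line 1 remove [xfan,krzw,xksx] add [nxmqm,fles,xgkk] -> 8 lines: wvsr nxmqm fles xgkk usem tsav zbmiy zjaei
Hunk 2: at line 2 remove [xgkk,usem,tsav] add [emoad,rubr,bowr] -> 8 lines: wvsr nxmqm fles emoad rubr bowr zbmiy zjaei
Hunk 3: at line 2 remove [fles] add [gleu] -> 8 lines: wvsr nxmqm gleu emoad rubr bowr zbmiy zjaei
Hunk 4: at line 3 remove [rubr,bowr] add [yvtcj,aaino,yyh] -> 9 lines: wvsr nxmqm gleu emoad yvtcj aaino yyh zbmiy zjaei
Hunk 5: at line 4 remove [aaino,yyh] add [vazx,wpug] -> 9 lines: wvsr nxmqm gleu emoad yvtcj vazx wpug zbmiy zjaei
Final line count: 9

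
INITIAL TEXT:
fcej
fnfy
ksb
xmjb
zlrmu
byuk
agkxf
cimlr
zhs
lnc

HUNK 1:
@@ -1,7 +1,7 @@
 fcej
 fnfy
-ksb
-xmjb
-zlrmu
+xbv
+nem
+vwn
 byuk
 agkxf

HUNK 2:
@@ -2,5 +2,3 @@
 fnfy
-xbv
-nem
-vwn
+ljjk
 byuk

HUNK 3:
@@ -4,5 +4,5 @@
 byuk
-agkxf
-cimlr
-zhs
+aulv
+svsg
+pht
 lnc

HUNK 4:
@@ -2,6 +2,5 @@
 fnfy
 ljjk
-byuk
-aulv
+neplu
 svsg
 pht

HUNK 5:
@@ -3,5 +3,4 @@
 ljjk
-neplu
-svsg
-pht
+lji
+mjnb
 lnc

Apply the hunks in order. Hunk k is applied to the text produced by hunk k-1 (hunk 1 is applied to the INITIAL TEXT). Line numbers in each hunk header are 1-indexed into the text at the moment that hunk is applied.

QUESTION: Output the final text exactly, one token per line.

Hunk 1: at line 1 remove [ksb,xmjb,zlrmu] add [xbv,nem,vwn] -> 10 lines: fcej fnfy xbv nem vwn byuk agkxf cimlr zhs lnc
Hunk 2: at line 2 remove [xbv,nem,vwn] add [ljjk] -> 8 lines: fcej fnfy ljjk byuk agkxf cimlr zhs lnc
Hunk 3: at line 4 remove [agkxf,cimlr,zhs] add [aulv,svsg,pht] -> 8 lines: fcej fnfy ljjk byuk aulv svsg pht lnc
Hunk 4: at line 2 remove [byuk,aulv] add [neplu] -> 7 lines: fcej fnfy ljjk neplu svsg pht lnc
Hunk 5: at line 3 remove [neplu,svsg,pht] add [lji,mjnb] -> 6 lines: fcej fnfy ljjk lji mjnb lnc

Answer: fcej
fnfy
ljjk
lji
mjnb
lnc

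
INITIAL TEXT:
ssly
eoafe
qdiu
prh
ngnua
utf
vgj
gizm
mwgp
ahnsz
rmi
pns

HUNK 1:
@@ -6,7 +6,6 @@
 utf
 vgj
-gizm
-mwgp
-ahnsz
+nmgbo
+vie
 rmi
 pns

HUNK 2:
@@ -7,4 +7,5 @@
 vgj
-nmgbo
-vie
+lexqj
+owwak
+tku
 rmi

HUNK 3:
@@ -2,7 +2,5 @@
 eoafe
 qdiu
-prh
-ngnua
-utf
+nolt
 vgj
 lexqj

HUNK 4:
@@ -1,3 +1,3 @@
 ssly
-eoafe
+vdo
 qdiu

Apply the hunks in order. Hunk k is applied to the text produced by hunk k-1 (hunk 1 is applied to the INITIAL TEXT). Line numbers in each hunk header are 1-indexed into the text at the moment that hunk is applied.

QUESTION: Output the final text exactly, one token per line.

Answer: ssly
vdo
qdiu
nolt
vgj
lexqj
owwak
tku
rmi
pns

Derivation:
Hunk 1: at line 6 remove [gizm,mwgp,ahnsz] add [nmgbo,vie] -> 11 lines: ssly eoafe qdiu prh ngnua utf vgj nmgbo vie rmi pns
Hunk 2: at line 7 remove [nmgbo,vie] add [lexqj,owwak,tku] -> 12 lines: ssly eoafe qdiu prh ngnua utf vgj lexqj owwak tku rmi pns
Hunk 3: at line 2 remove [prh,ngnua,utf] add [nolt] -> 10 lines: ssly eoafe qdiu nolt vgj lexqj owwak tku rmi pns
Hunk 4: at line 1 remove [eoafe] add [vdo] -> 10 lines: ssly vdo qdiu nolt vgj lexqj owwak tku rmi pns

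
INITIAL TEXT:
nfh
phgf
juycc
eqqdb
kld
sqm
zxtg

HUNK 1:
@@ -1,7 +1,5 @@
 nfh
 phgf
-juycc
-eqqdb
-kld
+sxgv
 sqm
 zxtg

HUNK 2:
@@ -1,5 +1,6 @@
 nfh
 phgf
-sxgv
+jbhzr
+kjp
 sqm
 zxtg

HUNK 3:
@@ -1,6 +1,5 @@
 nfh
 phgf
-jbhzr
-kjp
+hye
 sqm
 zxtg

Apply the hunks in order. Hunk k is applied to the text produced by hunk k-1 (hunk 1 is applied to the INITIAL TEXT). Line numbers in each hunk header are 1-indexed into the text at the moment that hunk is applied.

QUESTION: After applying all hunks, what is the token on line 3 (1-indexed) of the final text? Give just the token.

Hunk 1: at line 1 remove [juycc,eqqdb,kld] add [sxgv] -> 5 lines: nfh phgf sxgv sqm zxtg
Hunk 2: at line 1 remove [sxgv] add [jbhzr,kjp] -> 6 lines: nfh phgf jbhzr kjp sqm zxtg
Hunk 3: at line 1 remove [jbhzr,kjp] add [hye] -> 5 lines: nfh phgf hye sqm zxtg
Final line 3: hye

Answer: hye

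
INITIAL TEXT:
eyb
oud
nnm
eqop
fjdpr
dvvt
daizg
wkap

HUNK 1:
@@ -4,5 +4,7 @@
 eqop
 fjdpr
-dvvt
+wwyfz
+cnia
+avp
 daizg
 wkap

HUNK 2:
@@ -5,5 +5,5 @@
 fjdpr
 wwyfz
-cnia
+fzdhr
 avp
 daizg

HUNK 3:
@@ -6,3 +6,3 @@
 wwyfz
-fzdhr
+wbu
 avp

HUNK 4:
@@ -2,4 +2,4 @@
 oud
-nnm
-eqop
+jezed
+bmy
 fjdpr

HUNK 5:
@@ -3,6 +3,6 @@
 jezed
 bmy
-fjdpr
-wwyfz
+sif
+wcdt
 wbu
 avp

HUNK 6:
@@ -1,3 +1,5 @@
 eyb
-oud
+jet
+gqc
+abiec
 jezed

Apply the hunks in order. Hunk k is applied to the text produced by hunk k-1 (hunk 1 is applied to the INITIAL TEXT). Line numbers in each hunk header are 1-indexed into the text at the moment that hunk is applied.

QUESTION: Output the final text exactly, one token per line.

Hunk 1: at line 4 remove [dvvt] add [wwyfz,cnia,avp] -> 10 lines: eyb oud nnm eqop fjdpr wwyfz cnia avp daizg wkap
Hunk 2: at line 5 remove [cnia] add [fzdhr] -> 10 lines: eyb oud nnm eqop fjdpr wwyfz fzdhr avp daizg wkap
Hunk 3: at line 6 remove [fzdhr] add [wbu] -> 10 lines: eyb oud nnm eqop fjdpr wwyfz wbu avp daizg wkap
Hunk 4: at line 2 remove [nnm,eqop] add [jezed,bmy] -> 10 lines: eyb oud jezed bmy fjdpr wwyfz wbu avp daizg wkap
Hunk 5: at line 3 remove [fjdpr,wwyfz] add [sif,wcdt] -> 10 lines: eyb oud jezed bmy sif wcdt wbu avp daizg wkap
Hunk 6: at line 1 remove [oud] add [jet,gqc,abiec] -> 12 lines: eyb jet gqc abiec jezed bmy sif wcdt wbu avp daizg wkap

Answer: eyb
jet
gqc
abiec
jezed
bmy
sif
wcdt
wbu
avp
daizg
wkap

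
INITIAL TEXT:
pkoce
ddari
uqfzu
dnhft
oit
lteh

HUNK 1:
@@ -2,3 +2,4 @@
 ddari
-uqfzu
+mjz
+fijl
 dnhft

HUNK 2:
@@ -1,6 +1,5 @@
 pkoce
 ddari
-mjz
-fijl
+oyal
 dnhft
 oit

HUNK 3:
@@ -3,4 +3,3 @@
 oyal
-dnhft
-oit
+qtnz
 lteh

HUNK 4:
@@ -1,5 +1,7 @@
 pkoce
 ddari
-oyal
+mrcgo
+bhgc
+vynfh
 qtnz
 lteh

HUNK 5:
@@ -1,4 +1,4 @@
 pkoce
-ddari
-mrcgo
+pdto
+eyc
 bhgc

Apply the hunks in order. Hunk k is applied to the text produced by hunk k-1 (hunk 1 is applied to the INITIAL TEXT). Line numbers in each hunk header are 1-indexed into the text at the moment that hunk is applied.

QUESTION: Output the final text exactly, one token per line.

Hunk 1: at line 2 remove [uqfzu] add [mjz,fijl] -> 7 lines: pkoce ddari mjz fijl dnhft oit lteh
Hunk 2: at line 1 remove [mjz,fijl] add [oyal] -> 6 lines: pkoce ddari oyal dnhft oit lteh
Hunk 3: at line 3 remove [dnhft,oit] add [qtnz] -> 5 lines: pkoce ddari oyal qtnz lteh
Hunk 4: at line 1 remove [oyal] add [mrcgo,bhgc,vynfh] -> 7 lines: pkoce ddari mrcgo bhgc vynfh qtnz lteh
Hunk 5: at line 1 remove [ddari,mrcgo] add [pdto,eyc] -> 7 lines: pkoce pdto eyc bhgc vynfh qtnz lteh

Answer: pkoce
pdto
eyc
bhgc
vynfh
qtnz
lteh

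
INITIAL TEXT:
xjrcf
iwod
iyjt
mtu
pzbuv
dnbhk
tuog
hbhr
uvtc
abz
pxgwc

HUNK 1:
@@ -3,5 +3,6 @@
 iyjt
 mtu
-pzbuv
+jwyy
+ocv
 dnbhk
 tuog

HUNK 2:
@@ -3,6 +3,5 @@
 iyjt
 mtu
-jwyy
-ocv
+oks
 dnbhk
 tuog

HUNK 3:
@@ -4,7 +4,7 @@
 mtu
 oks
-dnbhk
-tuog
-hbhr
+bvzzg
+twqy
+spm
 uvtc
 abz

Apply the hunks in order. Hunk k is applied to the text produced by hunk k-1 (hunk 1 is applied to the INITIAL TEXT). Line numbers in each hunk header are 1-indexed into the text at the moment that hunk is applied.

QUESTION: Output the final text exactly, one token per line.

Hunk 1: at line 3 remove [pzbuv] add [jwyy,ocv] -> 12 lines: xjrcf iwod iyjt mtu jwyy ocv dnbhk tuog hbhr uvtc abz pxgwc
Hunk 2: at line 3 remove [jwyy,ocv] add [oks] -> 11 lines: xjrcf iwod iyjt mtu oks dnbhk tuog hbhr uvtc abz pxgwc
Hunk 3: at line 4 remove [dnbhk,tuog,hbhr] add [bvzzg,twqy,spm] -> 11 lines: xjrcf iwod iyjt mtu oks bvzzg twqy spm uvtc abz pxgwc

Answer: xjrcf
iwod
iyjt
mtu
oks
bvzzg
twqy
spm
uvtc
abz
pxgwc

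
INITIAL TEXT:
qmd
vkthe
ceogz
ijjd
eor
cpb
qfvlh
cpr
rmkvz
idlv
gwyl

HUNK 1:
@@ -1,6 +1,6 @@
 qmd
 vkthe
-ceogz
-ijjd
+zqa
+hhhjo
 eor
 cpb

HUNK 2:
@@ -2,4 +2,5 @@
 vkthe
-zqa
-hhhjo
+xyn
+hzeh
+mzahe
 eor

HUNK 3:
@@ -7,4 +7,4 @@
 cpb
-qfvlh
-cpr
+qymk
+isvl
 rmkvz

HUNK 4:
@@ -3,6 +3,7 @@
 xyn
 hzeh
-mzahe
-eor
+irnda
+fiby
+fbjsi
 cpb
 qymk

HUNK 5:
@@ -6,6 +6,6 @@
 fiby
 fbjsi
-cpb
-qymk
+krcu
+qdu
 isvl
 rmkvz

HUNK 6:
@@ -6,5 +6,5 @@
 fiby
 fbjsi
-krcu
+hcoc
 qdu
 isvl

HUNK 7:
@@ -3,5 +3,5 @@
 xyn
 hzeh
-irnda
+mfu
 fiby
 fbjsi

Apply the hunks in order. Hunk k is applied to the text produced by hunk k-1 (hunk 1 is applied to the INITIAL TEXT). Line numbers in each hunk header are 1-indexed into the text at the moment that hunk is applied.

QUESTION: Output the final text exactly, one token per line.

Answer: qmd
vkthe
xyn
hzeh
mfu
fiby
fbjsi
hcoc
qdu
isvl
rmkvz
idlv
gwyl

Derivation:
Hunk 1: at line 1 remove [ceogz,ijjd] add [zqa,hhhjo] -> 11 lines: qmd vkthe zqa hhhjo eor cpb qfvlh cpr rmkvz idlv gwyl
Hunk 2: at line 2 remove [zqa,hhhjo] add [xyn,hzeh,mzahe] -> 12 lines: qmd vkthe xyn hzeh mzahe eor cpb qfvlh cpr rmkvz idlv gwyl
Hunk 3: at line 7 remove [qfvlh,cpr] add [qymk,isvl] -> 12 lines: qmd vkthe xyn hzeh mzahe eor cpb qymk isvl rmkvz idlv gwyl
Hunk 4: at line 3 remove [mzahe,eor] add [irnda,fiby,fbjsi] -> 13 lines: qmd vkthe xyn hzeh irnda fiby fbjsi cpb qymk isvl rmkvz idlv gwyl
Hunk 5: at line 6 remove [cpb,qymk] add [krcu,qdu] -> 13 lines: qmd vkthe xyn hzeh irnda fiby fbjsi krcu qdu isvl rmkvz idlv gwyl
Hunk 6: at line 6 remove [krcu] add [hcoc] -> 13 lines: qmd vkthe xyn hzeh irnda fiby fbjsi hcoc qdu isvl rmkvz idlv gwyl
Hunk 7: at line 3 remove [irnda] add [mfu] -> 13 lines: qmd vkthe xyn hzeh mfu fiby fbjsi hcoc qdu isvl rmkvz idlv gwyl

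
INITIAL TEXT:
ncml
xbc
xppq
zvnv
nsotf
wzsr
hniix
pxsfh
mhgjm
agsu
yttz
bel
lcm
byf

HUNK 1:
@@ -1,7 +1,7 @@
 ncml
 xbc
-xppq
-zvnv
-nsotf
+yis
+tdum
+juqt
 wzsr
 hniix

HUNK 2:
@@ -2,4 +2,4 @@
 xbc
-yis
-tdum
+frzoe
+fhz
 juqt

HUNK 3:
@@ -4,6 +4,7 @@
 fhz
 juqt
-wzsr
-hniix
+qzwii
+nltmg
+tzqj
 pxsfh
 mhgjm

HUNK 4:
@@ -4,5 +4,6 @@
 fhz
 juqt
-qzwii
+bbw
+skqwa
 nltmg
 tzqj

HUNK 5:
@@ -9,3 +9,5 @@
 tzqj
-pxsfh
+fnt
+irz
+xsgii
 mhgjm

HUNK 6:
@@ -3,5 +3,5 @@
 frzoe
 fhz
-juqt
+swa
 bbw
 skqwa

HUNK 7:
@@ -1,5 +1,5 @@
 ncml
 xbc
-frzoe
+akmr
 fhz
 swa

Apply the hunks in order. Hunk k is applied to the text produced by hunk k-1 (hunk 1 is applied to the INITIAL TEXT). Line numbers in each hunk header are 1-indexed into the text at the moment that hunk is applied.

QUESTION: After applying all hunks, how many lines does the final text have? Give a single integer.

Hunk 1: at line 1 remove [xppq,zvnv,nsotf] add [yis,tdum,juqt] -> 14 lines: ncml xbc yis tdum juqt wzsr hniix pxsfh mhgjm agsu yttz bel lcm byf
Hunk 2: at line 2 remove [yis,tdum] add [frzoe,fhz] -> 14 lines: ncml xbc frzoe fhz juqt wzsr hniix pxsfh mhgjm agsu yttz bel lcm byf
Hunk 3: at line 4 remove [wzsr,hniix] add [qzwii,nltmg,tzqj] -> 15 lines: ncml xbc frzoe fhz juqt qzwii nltmg tzqj pxsfh mhgjm agsu yttz bel lcm byf
Hunk 4: at line 4 remove [qzwii] add [bbw,skqwa] -> 16 lines: ncml xbc frzoe fhz juqt bbw skqwa nltmg tzqj pxsfh mhgjm agsu yttz bel lcm byf
Hunk 5: at line 9 remove [pxsfh] add [fnt,irz,xsgii] -> 18 lines: ncml xbc frzoe fhz juqt bbw skqwa nltmg tzqj fnt irz xsgii mhgjm agsu yttz bel lcm byf
Hunk 6: at line 3 remove [juqt] add [swa] -> 18 lines: ncml xbc frzoe fhz swa bbw skqwa nltmg tzqj fnt irz xsgii mhgjm agsu yttz bel lcm byf
Hunk 7: at line 1 remove [frzoe] add [akmr] -> 18 lines: ncml xbc akmr fhz swa bbw skqwa nltmg tzqj fnt irz xsgii mhgjm agsu yttz bel lcm byf
Final line count: 18

Answer: 18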